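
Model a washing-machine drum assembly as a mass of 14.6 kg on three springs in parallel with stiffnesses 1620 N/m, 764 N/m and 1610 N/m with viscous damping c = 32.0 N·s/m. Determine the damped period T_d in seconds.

Parallel springs add: k_eq = 1620 + 764 + 1610 = 3994 N/m.
ω_n = √(k_eq/m) = √(3994/14.6) = 16.54 rad/s.
Critical damping c_c = 2√(k_eq·m) = 2√(3994 × 14.6) = 483.0 N·s/m, so ζ = c/c_c = 32.0/483.0 = 0.06626.
ω_d = ω_n√(1 − ζ²) = 16.54 × √(1 − 0.00439) = 16.50 rad/s.
T_d = 2π/ω_d = 0.3807 s.

0.381 s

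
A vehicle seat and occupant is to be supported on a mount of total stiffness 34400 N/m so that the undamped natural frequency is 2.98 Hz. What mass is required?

98.1 kg

ω_n = 2πf_n = 2π × 2.98 = 18.72 rad/s.
m = k/ω_n² = 34400/18.72² = 34400/350.6 = 98.12 kg.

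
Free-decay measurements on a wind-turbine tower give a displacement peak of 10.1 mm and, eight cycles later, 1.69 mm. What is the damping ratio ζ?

Logarithmic decrement δ = (1/n)·ln(x₀/x_n) = (1/8)·ln(10.1/1.69) = (1/8)·ln(5.976) = 0.2235.
ζ = δ/√(4π² + δ²) = 0.2235/√(39.48 + 0.0499) = 0.2235/6.287 = 0.03554.

0.0355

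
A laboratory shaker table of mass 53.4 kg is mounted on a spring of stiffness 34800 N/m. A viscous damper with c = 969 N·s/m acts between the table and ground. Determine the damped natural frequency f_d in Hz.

3.80 Hz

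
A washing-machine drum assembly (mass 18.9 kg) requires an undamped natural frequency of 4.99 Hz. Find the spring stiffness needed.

18600 N/m

ω_n = 2πf_n = 2π × 4.99 = 31.35 rad/s.
k = m·ω_n² = 18.9 × 31.35² = 18.9 × 983.0 = 18580 N/m.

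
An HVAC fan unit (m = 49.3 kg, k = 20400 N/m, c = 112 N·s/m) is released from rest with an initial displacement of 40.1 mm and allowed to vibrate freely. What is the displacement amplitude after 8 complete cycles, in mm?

2.41 mm

ζ = c/(2√(km)) = 112/(2√(20400 × 49.3)) = 112/2006 = 0.05584.
Logarithmic decrement δ = 2πζ/√(1 − ζ²) = 2π × 0.05584/√(1 − 0.00312) = 0.3514.
After n cycles, x_n/x₀ = e^(−nδ), so x_8 = 40.1 × e^(−8 × 0.3514) = 40.1 × 0.06013 = 2.411 mm.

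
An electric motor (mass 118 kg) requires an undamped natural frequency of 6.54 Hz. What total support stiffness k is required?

ω_n = 2πf_n = 2π × 6.54 = 41.09 rad/s.
k = m·ω_n² = 118 × 41.09² = 118 × 1689 = 199200 N/m.

199000 N/m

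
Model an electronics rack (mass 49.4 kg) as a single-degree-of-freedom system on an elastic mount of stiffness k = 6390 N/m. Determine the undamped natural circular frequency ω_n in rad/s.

ω_n = √(k/m) = √(6390/49.4) = √129.4 = 11.37 rad/s.

11.4 rad/s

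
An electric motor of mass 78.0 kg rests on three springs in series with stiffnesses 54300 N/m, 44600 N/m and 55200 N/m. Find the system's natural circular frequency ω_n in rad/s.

14.7 rad/s

Series springs: 1/k_eq = 1/54300 + 1/44600 + 1/55200 = 5.895×10^-5, so k_eq = 16960 N/m.
ω_n = √(k_eq/m) = √(16960/78.0) = √217.5 = 14.75 rad/s.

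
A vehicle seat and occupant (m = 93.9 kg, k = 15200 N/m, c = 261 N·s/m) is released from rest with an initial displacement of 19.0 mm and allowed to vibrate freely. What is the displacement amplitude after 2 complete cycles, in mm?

4.78 mm

ζ = c/(2√(km)) = 261/(2√(15200 × 93.9)) = 261/2389 = 0.1092.
Logarithmic decrement δ = 2πζ/√(1 − ζ²) = 2π × 0.1092/√(1 − 0.0119) = 0.6905.
After n cycles, x_n/x₀ = e^(−nδ), so x_2 = 19.0 × e^(−2 × 0.6905) = 19.0 × 0.2513 = 4.776 mm.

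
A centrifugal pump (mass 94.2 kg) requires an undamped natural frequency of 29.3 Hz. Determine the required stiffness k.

ω_n = 2πf_n = 2π × 29.3 = 184.1 rad/s.
k = m·ω_n² = 94.2 × 184.1² = 94.2 × 33890 = 3193000 N/m.

3190000 N/m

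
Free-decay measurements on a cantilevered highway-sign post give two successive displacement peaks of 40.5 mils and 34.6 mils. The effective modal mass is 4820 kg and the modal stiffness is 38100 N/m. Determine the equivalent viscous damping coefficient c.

Logarithmic decrement δ = (1/n)·ln(x₀/x_n) = (1/1)·ln(40.5/34.6) = (1/1)·ln(1.171) = 0.1574.
ζ = δ/√(4π² + δ²) = 0.1574/√(39.48 + 0.0248) = 0.1574/6.285 = 0.02505.
c = ζ · 2√(km) = 0.02505 × 2√(38100 × 4820) = 0.02505 × 27100 = 678.9 N·s/m.

679 N·s/m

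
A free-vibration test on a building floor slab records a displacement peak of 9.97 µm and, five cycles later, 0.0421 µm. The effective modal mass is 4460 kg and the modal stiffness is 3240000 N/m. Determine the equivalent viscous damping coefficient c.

Logarithmic decrement δ = (1/n)·ln(x₀/x_n) = (1/5)·ln(9.97/0.0421) = (1/5)·ln(236.8) = 1.093.
ζ = δ/√(4π² + δ²) = 1.093/√(39.48 + 1.20) = 1.093/6.378 = 0.1715.
c = ζ · 2√(km) = 0.1715 × 2√(3240000 × 4460) = 0.1715 × 240400 = 41220 N·s/m.

41200 N·s/m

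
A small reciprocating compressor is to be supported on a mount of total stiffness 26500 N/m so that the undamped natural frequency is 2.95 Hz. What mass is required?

ω_n = 2πf_n = 2π × 2.95 = 18.54 rad/s.
m = k/ω_n² = 26500/18.54² = 26500/343.6 = 77.13 kg.

77.1 kg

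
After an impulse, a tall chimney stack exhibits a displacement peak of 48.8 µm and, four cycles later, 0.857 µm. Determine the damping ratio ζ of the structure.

0.159

Logarithmic decrement δ = (1/n)·ln(x₀/x_n) = (1/4)·ln(48.8/0.857) = (1/4)·ln(56.94) = 1.011.
ζ = δ/√(4π² + δ²) = 1.011/√(39.48 + 1.02) = 1.011/6.364 = 0.1588.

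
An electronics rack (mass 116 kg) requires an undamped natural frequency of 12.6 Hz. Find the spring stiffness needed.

727000 N/m

ω_n = 2πf_n = 2π × 12.6 = 79.17 rad/s.
k = m·ω_n² = 116 × 79.17² = 116 × 6268 = 727000 N/m.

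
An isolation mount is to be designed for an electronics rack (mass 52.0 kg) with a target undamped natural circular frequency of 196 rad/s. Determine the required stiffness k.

2000000 N/m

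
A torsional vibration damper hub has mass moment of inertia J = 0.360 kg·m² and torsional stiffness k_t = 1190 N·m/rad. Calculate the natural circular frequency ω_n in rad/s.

57.5 rad/s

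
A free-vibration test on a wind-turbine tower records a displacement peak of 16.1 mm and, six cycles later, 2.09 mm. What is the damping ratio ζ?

Logarithmic decrement δ = (1/n)·ln(x₀/x_n) = (1/6)·ln(16.1/2.09) = (1/6)·ln(7.703) = 0.3403.
ζ = δ/√(4π² + δ²) = 0.3403/√(39.48 + 0.116) = 0.3403/6.292 = 0.05408.

0.0541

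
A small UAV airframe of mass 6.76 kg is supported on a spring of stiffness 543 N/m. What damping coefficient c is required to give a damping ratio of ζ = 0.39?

47.3 N·s/m

c_c = 2√(k·m) = 2√(543.0 × 6.76) = 121.2 N·s/m.
c = ζ·c_c = 0.39 × 121.2 = 47.26 N·s/m.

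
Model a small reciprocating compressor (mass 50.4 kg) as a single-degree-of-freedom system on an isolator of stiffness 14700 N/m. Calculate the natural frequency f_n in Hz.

2.72 Hz

ω_n = √(k/m) = √(14700/50.4) = √291.7 = 17.08 rad/s.
f_n = ω_n/(2π) = 17.08/6.283 = 2.718 Hz.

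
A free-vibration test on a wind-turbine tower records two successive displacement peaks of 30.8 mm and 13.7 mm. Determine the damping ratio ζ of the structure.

Logarithmic decrement δ = (1/n)·ln(x₀/x_n) = (1/1)·ln(30.8/13.7) = (1/1)·ln(2.248) = 0.8101.
ζ = δ/√(4π² + δ²) = 0.8101/√(39.48 + 0.656) = 0.8101/6.335 = 0.1279.

0.128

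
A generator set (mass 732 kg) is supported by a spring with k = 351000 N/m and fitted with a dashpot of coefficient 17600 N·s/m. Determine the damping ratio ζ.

0.549

ω_n = √(k/m) = √(351000/732) = 21.90 rad/s.
Critical damping c_c = 2√(k·m) = 2√(351000 × 732) = 32060 N·s/m, so ζ = c/c_c = 17600/32060 = 0.5490.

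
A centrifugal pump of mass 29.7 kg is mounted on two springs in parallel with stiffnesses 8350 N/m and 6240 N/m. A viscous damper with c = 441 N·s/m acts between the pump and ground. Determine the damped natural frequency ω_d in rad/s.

20.9 rad/s

Parallel springs add: k_eq = 8350 + 6240 = 14590 N/m.
ω_n = √(k_eq/m) = √(14590/29.7) = 22.16 rad/s.
Critical damping c_c = 2√(k_eq·m) = 2√(14590 × 29.7) = 1317 N·s/m, so ζ = c/c_c = 441/1317 = 0.3350.
ω_d = ω_n√(1 − ζ²) = 22.16 × √(1 − 0.112) = 20.88 rad/s.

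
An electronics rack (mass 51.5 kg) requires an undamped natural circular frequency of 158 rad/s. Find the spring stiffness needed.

k = m·ω_n² = 51.5 × 158.0² = 51.5 × 24960 = 1286000 N/m.

1290000 N/m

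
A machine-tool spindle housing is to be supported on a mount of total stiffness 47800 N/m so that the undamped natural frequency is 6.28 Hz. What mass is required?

30.7 kg

ω_n = 2πf_n = 2π × 6.28 = 39.46 rad/s.
m = k/ω_n² = 47800/39.46² = 47800/1557 = 30.70 kg.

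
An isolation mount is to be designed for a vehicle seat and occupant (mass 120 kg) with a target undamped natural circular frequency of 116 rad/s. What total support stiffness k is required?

1610000 N/m

k = m·ω_n² = 120 × 116.0² = 120 × 13460 = 1615000 N/m.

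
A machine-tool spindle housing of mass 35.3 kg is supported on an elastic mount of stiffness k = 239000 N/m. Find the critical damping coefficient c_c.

5810 N·s/m

c_c = 2√(k·m) = 2√(239000 × 35.3) = 2 × 2905 = 5809 N·s/m.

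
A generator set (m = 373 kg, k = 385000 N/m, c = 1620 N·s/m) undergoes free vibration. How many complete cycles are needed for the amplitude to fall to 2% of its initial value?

ζ = c/(2√(km)) = 1620/(2√(385000 × 373)) = 1620/23970 = 0.06759.
Logarithmic decrement δ = 2πζ/√(1 − ζ²) = 2π × 0.06759/√(1 − 0.00457) = 0.4257.
x_n/x₀ = e^(−nδ) ≤ 0.02; take ln: n ≥ ln(1/0.02)/δ = 3.912/0.4257 = 9.190.
So 10 complete cycles are required.

10 cycles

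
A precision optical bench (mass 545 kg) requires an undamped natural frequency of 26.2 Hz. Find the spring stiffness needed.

14800000 N/m

ω_n = 2πf_n = 2π × 26.2 = 164.6 rad/s.
k = m·ω_n² = 545 × 164.6² = 545 × 27100 = 14770000 N/m.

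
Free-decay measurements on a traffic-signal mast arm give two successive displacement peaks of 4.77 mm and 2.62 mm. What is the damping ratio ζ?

0.0949

Logarithmic decrement δ = (1/n)·ln(x₀/x_n) = (1/1)·ln(4.77/2.62) = (1/1)·ln(1.821) = 0.5992.
ζ = δ/√(4π² + δ²) = 0.5992/√(39.48 + 0.359) = 0.5992/6.312 = 0.09493.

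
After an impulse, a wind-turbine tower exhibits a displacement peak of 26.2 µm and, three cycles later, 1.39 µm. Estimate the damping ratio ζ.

0.154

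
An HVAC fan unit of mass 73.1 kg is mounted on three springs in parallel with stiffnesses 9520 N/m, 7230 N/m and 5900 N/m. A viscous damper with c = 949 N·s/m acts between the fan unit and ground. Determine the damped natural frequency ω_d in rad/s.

16.4 rad/s

Parallel springs add: k_eq = 9520 + 7230 + 5900 = 22650 N/m.
ω_n = √(k_eq/m) = √(22650/73.1) = 17.60 rad/s.
Critical damping c_c = 2√(k_eq·m) = 2√(22650 × 73.1) = 2573 N·s/m, so ζ = c/c_c = 949/2573 = 0.3688.
ω_d = ω_n√(1 − ζ²) = 17.60 × √(1 − 0.136) = 16.36 rad/s.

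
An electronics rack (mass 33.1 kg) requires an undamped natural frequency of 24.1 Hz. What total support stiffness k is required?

759000 N/m

ω_n = 2πf_n = 2π × 24.1 = 151.4 rad/s.
k = m·ω_n² = 33.1 × 151.4² = 33.1 × 22930 = 759000 N/m.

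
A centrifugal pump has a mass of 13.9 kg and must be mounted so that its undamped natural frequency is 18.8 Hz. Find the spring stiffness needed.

ω_n = 2πf_n = 2π × 18.8 = 118.1 rad/s.
k = m·ω_n² = 13.9 × 118.1² = 13.9 × 13950 = 194000 N/m.

194000 N/m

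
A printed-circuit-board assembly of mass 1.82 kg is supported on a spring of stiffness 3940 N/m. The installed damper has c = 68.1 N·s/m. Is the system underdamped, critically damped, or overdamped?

c_c = 2√(k·m) = 169.4 N·s/m; ζ = c/c_c = 68.1/169.4 = 0.402.
Since ζ < 1 the system is underdamped.

underdamped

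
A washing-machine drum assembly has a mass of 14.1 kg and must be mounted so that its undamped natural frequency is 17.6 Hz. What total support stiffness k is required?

172000 N/m

ω_n = 2πf_n = 2π × 17.6 = 110.6 rad/s.
k = m·ω_n² = 14.1 × 110.6² = 14.1 × 12230 = 172400 N/m.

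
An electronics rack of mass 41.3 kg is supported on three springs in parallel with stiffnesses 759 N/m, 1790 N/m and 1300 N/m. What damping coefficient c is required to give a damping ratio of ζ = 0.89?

Parallel springs add: k_eq = 759 + 1790 + 1300 = 3849 N/m.
c_c = 2√(k_eq·m) = 2√(3849 × 41.3) = 797.4 N·s/m.
c = ζ·c_c = 0.89 × 797.4 = 709.7 N·s/m.

710 N·s/m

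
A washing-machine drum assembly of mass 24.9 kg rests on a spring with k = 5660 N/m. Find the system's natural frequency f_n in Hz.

2.40 Hz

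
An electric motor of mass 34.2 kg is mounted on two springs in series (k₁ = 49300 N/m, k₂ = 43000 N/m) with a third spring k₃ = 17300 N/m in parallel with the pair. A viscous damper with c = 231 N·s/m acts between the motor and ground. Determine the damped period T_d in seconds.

0.184 s

Series pair: k_s = k₁k₂/(k₁+k₂) = (49300)(43000)/(49300 + 43000) = 22970 N/m. In parallel with k₃: k_eq = 22970 + 17300 = 40270 N/m.
ω_n = √(k_eq/m) = √(40270/34.2) = 34.31 rad/s.
Critical damping c_c = 2√(k_eq·m) = 2√(40270 × 34.2) = 2347 N·s/m, so ζ = c/c_c = 231/2347 = 0.09842.
ω_d = ω_n√(1 − ζ²) = 34.31 × √(1 − 0.00969) = 34.15 rad/s.
T_d = 2π/ω_d = 0.1840 s.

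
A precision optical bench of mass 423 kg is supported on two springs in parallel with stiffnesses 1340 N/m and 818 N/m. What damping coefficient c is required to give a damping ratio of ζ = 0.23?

Parallel springs add: k_eq = 1340 + 818 = 2158 N/m.
c_c = 2√(k_eq·m) = 2√(2158 × 423) = 1911 N·s/m.
c = ζ·c_c = 0.23 × 1911 = 439.5 N·s/m.

439 N·s/m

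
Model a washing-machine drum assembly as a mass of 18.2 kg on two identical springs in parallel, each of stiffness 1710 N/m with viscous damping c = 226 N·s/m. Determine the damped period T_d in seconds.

Parallel springs add: k_eq = 2 × 1710 = 3420 N/m.
ω_n = √(k_eq/m) = √(3420/18.2) = 13.71 rad/s.
Critical damping c_c = 2√(k_eq·m) = 2√(3420 × 18.2) = 499.0 N·s/m, so ζ = c/c_c = 226/499.0 = 0.4529.
ω_d = ω_n√(1 − ζ²) = 13.71 × √(1 − 0.205) = 12.22 rad/s.
T_d = 2π/ω_d = 0.5141 s.

0.514 s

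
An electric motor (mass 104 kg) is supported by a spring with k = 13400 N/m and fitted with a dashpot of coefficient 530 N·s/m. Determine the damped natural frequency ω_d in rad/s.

11.1 rad/s

ω_n = √(k/m) = √(13400/104) = 11.35 rad/s.
Critical damping c_c = 2√(k·m) = 2√(13400 × 104) = 2361 N·s/m, so ζ = c/c_c = 530/2361 = 0.2245.
ω_d = ω_n√(1 − ζ²) = 11.35 × √(1 − 0.0504) = 11.06 rad/s.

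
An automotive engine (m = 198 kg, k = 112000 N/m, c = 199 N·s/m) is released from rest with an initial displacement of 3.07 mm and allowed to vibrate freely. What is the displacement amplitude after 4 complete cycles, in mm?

ζ = c/(2√(km)) = 199/(2√(112000 × 198)) = 199/9418 = 0.02113.
Logarithmic decrement δ = 2πζ/√(1 − ζ²) = 2π × 0.02113/√(1 − 0.000446) = 0.1328.
After n cycles, x_n/x₀ = e^(−nδ), so x_4 = 3.07 × e^(−4 × 0.1328) = 3.07 × 0.5879 = 1.805 mm.

1.80 mm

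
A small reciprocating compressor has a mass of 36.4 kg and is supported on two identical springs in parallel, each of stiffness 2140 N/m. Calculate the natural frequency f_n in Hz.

Parallel springs add: k_eq = 2 × 2140 = 4280 N/m.
ω_n = √(k_eq/m) = √(4280/36.4) = √117.6 = 10.84 rad/s.
f_n = ω_n/(2π) = 10.84/6.283 = 1.726 Hz.

1.73 Hz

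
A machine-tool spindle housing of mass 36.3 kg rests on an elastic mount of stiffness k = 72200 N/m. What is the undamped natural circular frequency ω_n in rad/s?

44.6 rad/s

ω_n = √(k/m) = √(72200/36.3) = √1989 = 44.60 rad/s.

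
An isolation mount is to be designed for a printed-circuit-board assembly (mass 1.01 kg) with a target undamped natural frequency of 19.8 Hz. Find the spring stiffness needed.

15600 N/m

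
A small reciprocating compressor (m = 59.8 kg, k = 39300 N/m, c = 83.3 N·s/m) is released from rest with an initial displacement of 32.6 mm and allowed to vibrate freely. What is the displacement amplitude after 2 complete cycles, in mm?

ζ = c/(2√(km)) = 83.3/(2√(39300 × 59.8)) = 83.3/3066 = 0.02717.
Logarithmic decrement δ = 2πζ/√(1 − ζ²) = 2π × 0.02717/√(1 − 0.000738) = 0.1708.
After n cycles, x_n/x₀ = e^(−nδ), so x_2 = 32.6 × e^(−2 × 0.1708) = 32.6 × 0.7107 = 23.17 mm.

23.2 mm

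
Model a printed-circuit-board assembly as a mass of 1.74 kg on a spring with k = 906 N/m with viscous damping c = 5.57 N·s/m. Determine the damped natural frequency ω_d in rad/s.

22.8 rad/s

ω_n = √(k/m) = √(906.0/1.74) = 22.82 rad/s.
Critical damping c_c = 2√(k·m) = 2√(906.0 × 1.74) = 79.41 N·s/m, so ζ = c/c_c = 5.57/79.41 = 0.07014.
ω_d = ω_n√(1 − ζ²) = 22.82 × √(1 − 0.00492) = 22.76 rad/s.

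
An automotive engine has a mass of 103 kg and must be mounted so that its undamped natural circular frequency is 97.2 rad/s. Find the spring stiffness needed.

k = m·ω_n² = 103 × 97.20² = 103 × 9448 = 973100 N/m.

973000 N/m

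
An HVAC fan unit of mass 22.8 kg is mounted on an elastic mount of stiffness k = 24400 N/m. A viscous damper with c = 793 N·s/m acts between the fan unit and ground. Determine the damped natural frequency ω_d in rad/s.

27.7 rad/s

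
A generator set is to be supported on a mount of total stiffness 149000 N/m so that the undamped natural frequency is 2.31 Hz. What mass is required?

ω_n = 2πf_n = 2π × 2.31 = 14.51 rad/s.
m = k/ω_n² = 149000/14.51² = 149000/210.7 = 707.3 kg.

707 kg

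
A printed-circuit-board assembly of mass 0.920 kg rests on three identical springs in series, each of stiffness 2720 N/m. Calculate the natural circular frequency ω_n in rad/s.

31.4 rad/s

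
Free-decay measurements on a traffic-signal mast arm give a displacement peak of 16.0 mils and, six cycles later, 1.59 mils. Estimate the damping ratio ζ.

0.0611

Logarithmic decrement δ = (1/n)·ln(x₀/x_n) = (1/6)·ln(16.0/1.59) = (1/6)·ln(10.06) = 0.3848.
ζ = δ/√(4π² + δ²) = 0.3848/√(39.48 + 0.148) = 0.3848/6.295 = 0.06113.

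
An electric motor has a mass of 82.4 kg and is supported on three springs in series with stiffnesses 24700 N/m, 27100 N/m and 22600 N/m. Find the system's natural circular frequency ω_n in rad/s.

9.99 rad/s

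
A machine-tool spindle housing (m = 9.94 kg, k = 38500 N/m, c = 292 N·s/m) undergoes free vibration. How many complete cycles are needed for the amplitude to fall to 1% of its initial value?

4 cycles

ζ = c/(2√(km)) = 292/(2√(38500 × 9.94)) = 292/1237 = 0.2360.
Logarithmic decrement δ = 2πζ/√(1 − ζ²) = 2π × 0.2360/√(1 − 0.0557) = 1.526.
x_n/x₀ = e^(−nδ) ≤ 0.01; take ln: n ≥ ln(1/0.01)/δ = 4.605/1.526 = 3.018.
So 4 complete cycles are required.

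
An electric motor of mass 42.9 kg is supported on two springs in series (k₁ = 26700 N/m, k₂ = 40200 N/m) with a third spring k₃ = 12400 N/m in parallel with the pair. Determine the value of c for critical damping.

2210 N·s/m

Series pair: k_s = k₁k₂/(k₁+k₂) = (26700)(40200)/(26700 + 40200) = 16040 N/m. In parallel with k₃: k_eq = 16040 + 12400 = 28440 N/m.
c_c = 2√(k_eq·m) = 2√(28440 × 42.9) = 2 × 1105 = 2209 N·s/m.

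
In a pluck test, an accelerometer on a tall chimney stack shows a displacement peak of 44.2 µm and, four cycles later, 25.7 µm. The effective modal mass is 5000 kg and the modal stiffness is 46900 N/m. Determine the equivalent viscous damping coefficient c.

661 N·s/m

Logarithmic decrement δ = (1/n)·ln(x₀/x_n) = (1/4)·ln(44.2/25.7) = (1/4)·ln(1.720) = 0.1356.
ζ = δ/√(4π² + δ²) = 0.1356/√(39.48 + 0.0184) = 0.1356/6.285 = 0.02157.
c = ζ · 2√(km) = 0.02157 × 2√(46900 × 5000) = 0.02157 × 30630 = 660.6 N·s/m.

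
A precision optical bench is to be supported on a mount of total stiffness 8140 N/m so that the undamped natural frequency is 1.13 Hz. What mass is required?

161 kg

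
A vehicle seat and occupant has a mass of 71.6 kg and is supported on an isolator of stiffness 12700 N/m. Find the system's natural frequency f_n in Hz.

ω_n = √(k/m) = √(12700/71.6) = √177.4 = 13.32 rad/s.
f_n = ω_n/(2π) = 13.32/6.283 = 2.120 Hz.

2.12 Hz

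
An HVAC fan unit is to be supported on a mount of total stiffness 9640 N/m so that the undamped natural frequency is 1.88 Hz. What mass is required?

ω_n = 2πf_n = 2π × 1.88 = 11.81 rad/s.
m = k/ω_n² = 9640/11.81² = 9640/139.5 = 69.09 kg.

69.1 kg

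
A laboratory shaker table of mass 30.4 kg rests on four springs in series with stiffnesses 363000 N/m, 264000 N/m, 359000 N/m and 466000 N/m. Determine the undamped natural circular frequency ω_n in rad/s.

Series springs: 1/k_eq = 1/363000 + 1/264000 + 1/359000 + 1/466000 = 1.147×10^-5, so k_eq = 87150 N/m.
ω_n = √(k_eq/m) = √(87150/30.4) = √2867 = 53.54 rad/s.

53.5 rad/s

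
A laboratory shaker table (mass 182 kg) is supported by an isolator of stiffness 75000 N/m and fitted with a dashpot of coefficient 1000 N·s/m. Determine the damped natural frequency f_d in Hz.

ω_n = √(k/m) = √(75000/182) = 20.30 rad/s.
Critical damping c_c = 2√(k·m) = 2√(75000 × 182) = 7389 N·s/m, so ζ = c/c_c = 1000/7389 = 0.1353.
ω_d = ω_n√(1 − ζ²) = 20.30 × √(1 − 0.0183) = 20.11 rad/s.
f_d = ω_d/(2π) = 3.201 Hz.

3.20 Hz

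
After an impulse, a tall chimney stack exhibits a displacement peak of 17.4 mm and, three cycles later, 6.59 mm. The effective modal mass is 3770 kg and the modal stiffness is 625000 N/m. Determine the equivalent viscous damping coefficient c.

4990 N·s/m

Logarithmic decrement δ = (1/n)·ln(x₀/x_n) = (1/3)·ln(17.4/6.59) = (1/3)·ln(2.640) = 0.3236.
ζ = δ/√(4π² + δ²) = 0.3236/√(39.48 + 0.105) = 0.3236/6.292 = 0.05144.
c = ζ · 2√(km) = 0.05144 × 2√(625000 × 3770) = 0.05144 × 97080 = 4994 N·s/m.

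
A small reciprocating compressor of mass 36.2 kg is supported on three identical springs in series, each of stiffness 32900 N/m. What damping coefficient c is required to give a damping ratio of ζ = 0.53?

Series springs: 1/k_eq = 3/32900, so k_eq = 32900/3 = 10970 N/m.
c_c = 2√(k_eq·m) = 2√(10970 × 36.2) = 1260 N·s/m.
c = ζ·c_c = 0.53 × 1260 = 667.9 N·s/m.

668 N·s/m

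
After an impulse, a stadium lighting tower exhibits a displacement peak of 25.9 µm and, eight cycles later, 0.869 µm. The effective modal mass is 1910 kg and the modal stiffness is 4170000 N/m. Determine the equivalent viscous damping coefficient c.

12000 N·s/m

Logarithmic decrement δ = (1/n)·ln(x₀/x_n) = (1/8)·ln(25.9/0.869) = (1/8)·ln(29.80) = 0.4243.
ζ = δ/√(4π² + δ²) = 0.4243/√(39.48 + 0.180) = 0.4243/6.297 = 0.06738.
c = ζ · 2√(km) = 0.06738 × 2√(4170000 × 1910) = 0.06738 × 178500 = 12030 N·s/m.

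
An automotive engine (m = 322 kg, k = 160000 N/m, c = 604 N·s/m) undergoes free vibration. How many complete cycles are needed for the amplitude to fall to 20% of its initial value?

7 cycles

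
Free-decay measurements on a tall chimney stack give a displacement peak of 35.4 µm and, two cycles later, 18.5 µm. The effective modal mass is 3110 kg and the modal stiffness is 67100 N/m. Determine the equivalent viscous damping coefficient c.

1490 N·s/m

Logarithmic decrement δ = (1/n)·ln(x₀/x_n) = (1/2)·ln(35.4/18.5) = (1/2)·ln(1.914) = 0.3245.
ζ = δ/√(4π² + δ²) = 0.3245/√(39.48 + 0.105) = 0.3245/6.292 = 0.05157.
c = ζ · 2√(km) = 0.05157 × 2√(67100 × 3110) = 0.05157 × 28890 = 1490 N·s/m.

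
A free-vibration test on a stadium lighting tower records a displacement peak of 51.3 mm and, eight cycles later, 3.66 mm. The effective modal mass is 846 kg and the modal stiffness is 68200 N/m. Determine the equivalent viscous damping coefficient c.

797 N·s/m

Logarithmic decrement δ = (1/n)·ln(x₀/x_n) = (1/8)·ln(51.3/3.66) = (1/8)·ln(14.02) = 0.3300.
ζ = δ/√(4π² + δ²) = 0.3300/√(39.48 + 0.109) = 0.3300/6.292 = 0.05245.
c = ζ · 2√(km) = 0.05245 × 2√(68200 × 846) = 0.05245 × 15190 = 796.9 N·s/m.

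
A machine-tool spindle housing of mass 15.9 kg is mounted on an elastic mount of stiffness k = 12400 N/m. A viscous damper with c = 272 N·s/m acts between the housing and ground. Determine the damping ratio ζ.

0.306

ω_n = √(k/m) = √(12400/15.9) = 27.93 rad/s.
Critical damping c_c = 2√(k·m) = 2√(12400 × 15.9) = 888.1 N·s/m, so ζ = c/c_c = 272/888.1 = 0.3063.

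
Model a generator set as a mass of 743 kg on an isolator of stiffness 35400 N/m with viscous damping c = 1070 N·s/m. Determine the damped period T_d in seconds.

0.915 s

ω_n = √(k/m) = √(35400/743) = 6.903 rad/s.
Critical damping c_c = 2√(k·m) = 2√(35400 × 743) = 10260 N·s/m, so ζ = c/c_c = 1070/10260 = 0.1043.
ω_d = ω_n√(1 − ζ²) = 6.903 × √(1 − 0.0109) = 6.865 rad/s.
T_d = 2π/ω_d = 0.9153 s.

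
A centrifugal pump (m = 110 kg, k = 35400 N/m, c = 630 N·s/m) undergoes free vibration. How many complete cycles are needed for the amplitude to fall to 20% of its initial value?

ζ = c/(2√(km)) = 630/(2√(35400 × 110)) = 630/3947 = 0.1596.
Logarithmic decrement δ = 2πζ/√(1 − ζ²) = 2π × 0.1596/√(1 − 0.0255) = 1.016.
x_n/x₀ = e^(−nδ) ≤ 0.2; take ln: n ≥ ln(1/0.2)/δ = 1.609/1.016 = 1.584.
So 2 complete cycles are required.

2 cycles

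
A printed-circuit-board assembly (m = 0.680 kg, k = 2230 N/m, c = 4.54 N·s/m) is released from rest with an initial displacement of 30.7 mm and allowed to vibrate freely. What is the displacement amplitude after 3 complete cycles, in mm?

10.2 mm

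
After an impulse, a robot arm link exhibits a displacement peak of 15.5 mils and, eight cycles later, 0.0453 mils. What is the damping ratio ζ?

Logarithmic decrement δ = (1/n)·ln(x₀/x_n) = (1/8)·ln(15.5/0.0453) = (1/8)·ln(342.2) = 0.7294.
ζ = δ/√(4π² + δ²) = 0.7294/√(39.48 + 0.532) = 0.7294/6.325 = 0.1153.

0.115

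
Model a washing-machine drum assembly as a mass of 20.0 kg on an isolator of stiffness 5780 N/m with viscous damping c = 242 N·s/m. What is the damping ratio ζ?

ω_n = √(k/m) = √(5780/20.0) = 17.00 rad/s.
Critical damping c_c = 2√(k·m) = 2√(5780 × 20.0) = 680.0 N·s/m, so ζ = c/c_c = 242/680.0 = 0.3559.

0.356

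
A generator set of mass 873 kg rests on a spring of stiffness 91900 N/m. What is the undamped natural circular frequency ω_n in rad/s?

ω_n = √(k/m) = √(91900/873) = √105.3 = 10.26 rad/s.

10.3 rad/s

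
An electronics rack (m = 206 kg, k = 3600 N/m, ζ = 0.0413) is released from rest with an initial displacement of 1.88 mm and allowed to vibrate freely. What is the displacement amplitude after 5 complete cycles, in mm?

Logarithmic decrement δ = 2πζ/√(1 − ζ²) = 2π × 0.04130/√(1 − 0.00171) = 0.2597.
After n cycles, x_n/x₀ = e^(−nδ), so x_5 = 1.88 × e^(−5 × 0.2597) = 1.88 × 0.2729 = 0.5131 mm.

0.513 mm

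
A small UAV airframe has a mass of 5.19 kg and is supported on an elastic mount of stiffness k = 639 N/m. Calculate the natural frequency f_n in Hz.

1.77 Hz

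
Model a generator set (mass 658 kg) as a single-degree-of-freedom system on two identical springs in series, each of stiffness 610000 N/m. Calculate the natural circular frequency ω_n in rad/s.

Series springs: 1/k_eq = 2/610000, so k_eq = 610000/2 = 305000 N/m.
ω_n = √(k_eq/m) = √(305000/658) = √463.5 = 21.53 rad/s.

21.5 rad/s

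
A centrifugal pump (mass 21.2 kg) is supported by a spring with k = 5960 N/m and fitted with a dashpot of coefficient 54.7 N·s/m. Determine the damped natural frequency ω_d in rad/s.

16.7 rad/s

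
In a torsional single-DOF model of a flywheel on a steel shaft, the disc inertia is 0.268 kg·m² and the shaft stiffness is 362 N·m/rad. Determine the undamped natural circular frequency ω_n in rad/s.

ω_n = √(k_t/J) = √(362/0.268) = √1351 = 36.75 rad/s.

36.8 rad/s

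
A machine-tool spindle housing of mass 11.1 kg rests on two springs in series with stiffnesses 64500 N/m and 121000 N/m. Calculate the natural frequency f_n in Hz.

9.80 Hz

Series springs: 1/k_eq = 1/64500 + 1/121000 = 2.377×10^-5, so k_eq = 42070 N/m.
ω_n = √(k_eq/m) = √(42070/11.1) = √3790 = 61.57 rad/s.
f_n = ω_n/(2π) = 61.57/6.283 = 9.798 Hz.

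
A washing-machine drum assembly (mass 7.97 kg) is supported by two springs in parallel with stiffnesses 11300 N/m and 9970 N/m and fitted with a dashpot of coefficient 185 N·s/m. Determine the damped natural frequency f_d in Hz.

8.01 Hz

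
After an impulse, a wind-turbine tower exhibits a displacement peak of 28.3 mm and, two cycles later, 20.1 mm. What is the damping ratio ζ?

0.0272

Logarithmic decrement δ = (1/n)·ln(x₀/x_n) = (1/2)·ln(28.3/20.1) = (1/2)·ln(1.408) = 0.1711.
ζ = δ/√(4π² + δ²) = 0.1711/√(39.48 + 0.0293) = 0.1711/6.286 = 0.02722.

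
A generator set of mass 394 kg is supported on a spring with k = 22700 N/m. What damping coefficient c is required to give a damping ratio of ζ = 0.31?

c_c = 2√(k·m) = 2√(22700 × 394) = 5981 N·s/m.
c = ζ·c_c = 0.31 × 5981 = 1854 N·s/m.

1850 N·s/m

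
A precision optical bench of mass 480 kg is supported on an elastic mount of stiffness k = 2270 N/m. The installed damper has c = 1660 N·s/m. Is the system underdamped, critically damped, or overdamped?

underdamped

c_c = 2√(k·m) = 2088 N·s/m; ζ = c/c_c = 1660/2088 = 0.795.
Since ζ < 1 the system is underdamped.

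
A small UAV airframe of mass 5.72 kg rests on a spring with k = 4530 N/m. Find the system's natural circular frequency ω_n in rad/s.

28.1 rad/s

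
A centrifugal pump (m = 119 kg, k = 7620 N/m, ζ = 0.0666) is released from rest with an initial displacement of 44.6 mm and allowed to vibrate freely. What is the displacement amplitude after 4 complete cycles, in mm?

8.33 mm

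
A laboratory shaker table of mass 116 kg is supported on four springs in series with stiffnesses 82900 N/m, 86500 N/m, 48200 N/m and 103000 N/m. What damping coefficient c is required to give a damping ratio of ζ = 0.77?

2260 N·s/m

Series springs: 1/k_eq = 1/82900 + 1/86500 + 1/48200 + 1/103000 = 5.408×10^-5, so k_eq = 18490 N/m.
c_c = 2√(k_eq·m) = 2√(18490 × 116) = 2929 N·s/m.
c = ζ·c_c = 0.77 × 2929 = 2255 N·s/m.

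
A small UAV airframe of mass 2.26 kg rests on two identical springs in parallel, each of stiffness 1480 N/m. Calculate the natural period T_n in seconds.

Parallel springs add: k_eq = 2 × 1480 = 2960 N/m.
ω_n = √(k_eq/m) = √(2960/2.26) = √1310 = 36.19 rad/s.
T_n = 2π/ω_n = 6.283/36.19 = 0.1736 s.

0.174 s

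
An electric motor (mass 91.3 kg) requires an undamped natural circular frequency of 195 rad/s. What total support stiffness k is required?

3470000 N/m

k = m·ω_n² = 91.3 × 195.0² = 91.3 × 38020 = 3472000 N/m.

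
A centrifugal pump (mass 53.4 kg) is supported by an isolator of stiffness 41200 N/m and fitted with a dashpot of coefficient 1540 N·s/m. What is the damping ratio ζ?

0.519

ω_n = √(k/m) = √(41200/53.4) = 27.78 rad/s.
Critical damping c_c = 2√(k·m) = 2√(41200 × 53.4) = 2967 N·s/m, so ζ = c/c_c = 1540/2967 = 0.5191.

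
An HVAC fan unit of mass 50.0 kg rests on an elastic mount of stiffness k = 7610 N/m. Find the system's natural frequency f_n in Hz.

ω_n = √(k/m) = √(7610/50.0) = √152.2 = 12.34 rad/s.
f_n = ω_n/(2π) = 12.34/6.283 = 1.963 Hz.

1.96 Hz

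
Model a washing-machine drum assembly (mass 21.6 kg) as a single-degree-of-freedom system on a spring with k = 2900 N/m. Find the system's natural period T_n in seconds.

ω_n = √(k/m) = √(2900/21.6) = √134.3 = 11.59 rad/s.
T_n = 2π/ω_n = 6.283/11.59 = 0.5423 s.

0.542 s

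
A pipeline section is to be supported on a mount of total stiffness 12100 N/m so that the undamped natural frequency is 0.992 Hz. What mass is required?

311 kg

ω_n = 2πf_n = 2π × 0.992 = 6.233 rad/s.
m = k/ω_n² = 12100/6.233² = 12100/38.85 = 311.5 kg.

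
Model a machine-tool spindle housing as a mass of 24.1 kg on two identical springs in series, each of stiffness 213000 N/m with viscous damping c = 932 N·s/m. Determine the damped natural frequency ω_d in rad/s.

Series springs: 1/k_eq = 2/213000, so k_eq = 213000/2 = 106500 N/m.
ω_n = √(k_eq/m) = √(106500/24.1) = 66.48 rad/s.
Critical damping c_c = 2√(k_eq·m) = 2√(106500 × 24.1) = 3204 N·s/m, so ζ = c/c_c = 932/3204 = 0.2909.
ω_d = ω_n√(1 − ζ²) = 66.48 × √(1 − 0.0846) = 63.60 rad/s.

63.6 rad/s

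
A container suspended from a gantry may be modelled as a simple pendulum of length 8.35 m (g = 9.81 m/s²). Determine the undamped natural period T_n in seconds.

For a simple pendulum ω_n = √(g/L) = √(9.81/8.35) = √1.175 = 1.084 rad/s.
T_n = 2π/ω_n = 6.283/1.084 = 5.797 s.

5.80 s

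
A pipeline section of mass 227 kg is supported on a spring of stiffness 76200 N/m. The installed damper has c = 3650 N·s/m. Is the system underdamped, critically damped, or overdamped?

c_c = 2√(k·m) = 8318 N·s/m; ζ = c/c_c = 3650/8318 = 0.439.
Since ζ < 1 the system is underdamped.

underdamped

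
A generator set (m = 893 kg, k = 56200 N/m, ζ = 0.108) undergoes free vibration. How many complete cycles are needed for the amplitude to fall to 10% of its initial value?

Logarithmic decrement δ = 2πζ/√(1 − ζ²) = 2π × 0.1080/√(1 − 0.0117) = 0.6826.
x_n/x₀ = e^(−nδ) ≤ 0.1; take ln: n ≥ ln(1/0.1)/δ = 2.303/0.6826 = 3.373.
So 4 complete cycles are required.

4 cycles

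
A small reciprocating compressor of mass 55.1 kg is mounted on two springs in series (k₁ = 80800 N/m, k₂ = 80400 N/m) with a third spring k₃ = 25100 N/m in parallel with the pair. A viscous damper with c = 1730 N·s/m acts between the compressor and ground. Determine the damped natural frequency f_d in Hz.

4.88 Hz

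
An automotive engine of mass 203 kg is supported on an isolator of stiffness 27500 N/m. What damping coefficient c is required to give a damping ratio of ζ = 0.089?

421 N·s/m

c_c = 2√(k·m) = 2√(27500 × 203) = 4725 N·s/m.
c = ζ·c_c = 0.089 × 4725 = 420.6 N·s/m.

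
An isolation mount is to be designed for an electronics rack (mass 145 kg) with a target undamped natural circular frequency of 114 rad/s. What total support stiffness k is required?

1880000 N/m

k = m·ω_n² = 145 × 114.0² = 145 × 13000 = 1884000 N/m.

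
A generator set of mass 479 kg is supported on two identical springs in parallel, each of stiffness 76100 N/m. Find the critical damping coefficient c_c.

17100 N·s/m

Parallel springs add: k_eq = 2 × 76100 = 152200 N/m.
c_c = 2√(k_eq·m) = 2√(152200 × 479) = 2 × 8538 = 17080 N·s/m.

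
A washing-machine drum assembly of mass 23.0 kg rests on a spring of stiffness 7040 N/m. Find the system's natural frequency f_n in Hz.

2.78 Hz

ω_n = √(k/m) = √(7040/23.0) = √306.1 = 17.50 rad/s.
f_n = ω_n/(2π) = 17.50/6.283 = 2.784 Hz.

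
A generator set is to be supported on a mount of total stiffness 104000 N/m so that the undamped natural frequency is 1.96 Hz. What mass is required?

686 kg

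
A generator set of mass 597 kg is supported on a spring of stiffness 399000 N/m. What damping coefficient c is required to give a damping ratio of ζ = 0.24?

7410 N·s/m

c_c = 2√(k·m) = 2√(399000 × 597) = 30870 N·s/m.
c = ζ·c_c = 0.24 × 30870 = 7408 N·s/m.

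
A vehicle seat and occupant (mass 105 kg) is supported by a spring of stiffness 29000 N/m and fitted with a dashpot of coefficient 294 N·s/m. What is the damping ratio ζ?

ω_n = √(k/m) = √(29000/105) = 16.62 rad/s.
Critical damping c_c = 2√(k·m) = 2√(29000 × 105) = 3490 N·s/m, so ζ = c/c_c = 294/3490 = 0.08424.

0.0842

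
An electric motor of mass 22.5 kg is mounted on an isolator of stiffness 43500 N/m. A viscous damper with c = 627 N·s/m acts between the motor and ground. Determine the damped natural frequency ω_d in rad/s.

ω_n = √(k/m) = √(43500/22.5) = 43.97 rad/s.
Critical damping c_c = 2√(k·m) = 2√(43500 × 22.5) = 1979 N·s/m, so ζ = c/c_c = 627/1979 = 0.3169.
ω_d = ω_n√(1 − ζ²) = 43.97 × √(1 − 0.100) = 41.70 rad/s.

41.7 rad/s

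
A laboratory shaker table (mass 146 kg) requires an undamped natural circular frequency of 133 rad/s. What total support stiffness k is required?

k = m·ω_n² = 146 × 133.0² = 146 × 17690 = 2583000 N/m.

2580000 N/m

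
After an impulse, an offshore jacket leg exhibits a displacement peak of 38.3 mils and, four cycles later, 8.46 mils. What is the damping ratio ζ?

Logarithmic decrement δ = (1/n)·ln(x₀/x_n) = (1/4)·ln(38.3/8.46) = (1/4)·ln(4.527) = 0.3775.
ζ = δ/√(4π² + δ²) = 0.3775/√(39.48 + 0.143) = 0.3775/6.295 = 0.05998.

0.0600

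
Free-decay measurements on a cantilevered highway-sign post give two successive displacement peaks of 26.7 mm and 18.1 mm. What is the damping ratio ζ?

0.0618

Logarithmic decrement δ = (1/n)·ln(x₀/x_n) = (1/1)·ln(26.7/18.1) = (1/1)·ln(1.475) = 0.3888.
ζ = δ/√(4π² + δ²) = 0.3888/√(39.48 + 0.151) = 0.3888/6.295 = 0.06175.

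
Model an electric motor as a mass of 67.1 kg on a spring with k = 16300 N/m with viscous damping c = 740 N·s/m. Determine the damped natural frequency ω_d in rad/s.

14.6 rad/s

ω_n = √(k/m) = √(16300/67.1) = 15.59 rad/s.
Critical damping c_c = 2√(k·m) = 2√(16300 × 67.1) = 2092 N·s/m, so ζ = c/c_c = 740/2092 = 0.3538.
ω_d = ω_n√(1 − ζ²) = 15.59 × √(1 − 0.125) = 14.58 rad/s.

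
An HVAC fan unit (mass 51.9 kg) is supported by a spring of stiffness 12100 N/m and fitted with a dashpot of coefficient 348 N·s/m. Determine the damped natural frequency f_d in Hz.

2.37 Hz

ω_n = √(k/m) = √(12100/51.9) = 15.27 rad/s.
Critical damping c_c = 2√(k·m) = 2√(12100 × 51.9) = 1585 N·s/m, so ζ = c/c_c = 348/1585 = 0.2196.
ω_d = ω_n√(1 − ζ²) = 15.27 × √(1 − 0.0482) = 14.90 rad/s.
f_d = ω_d/(2π) = 2.371 Hz.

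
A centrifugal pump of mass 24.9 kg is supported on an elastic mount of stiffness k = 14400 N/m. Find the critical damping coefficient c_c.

1200 N·s/m

c_c = 2√(k·m) = 2√(14400 × 24.9) = 2 × 598.8 = 1198 N·s/m.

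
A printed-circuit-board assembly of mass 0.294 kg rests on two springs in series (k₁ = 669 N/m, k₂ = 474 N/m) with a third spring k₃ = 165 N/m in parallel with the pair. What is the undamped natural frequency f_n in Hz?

6.17 Hz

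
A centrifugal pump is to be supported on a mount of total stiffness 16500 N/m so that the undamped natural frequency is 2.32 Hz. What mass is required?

77.7 kg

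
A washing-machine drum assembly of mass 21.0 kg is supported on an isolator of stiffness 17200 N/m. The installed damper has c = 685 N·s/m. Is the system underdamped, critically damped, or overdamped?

c_c = 2√(k·m) = 1202 N·s/m; ζ = c/c_c = 685/1202 = 0.570.
Since ζ < 1 the system is underdamped.

underdamped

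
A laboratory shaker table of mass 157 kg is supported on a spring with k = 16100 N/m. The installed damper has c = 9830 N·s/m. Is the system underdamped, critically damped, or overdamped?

c_c = 2√(k·m) = 3180 N·s/m; ζ = c/c_c = 9830/3180 = 3.09.
Since ζ > 1 the system is overdamped.

overdamped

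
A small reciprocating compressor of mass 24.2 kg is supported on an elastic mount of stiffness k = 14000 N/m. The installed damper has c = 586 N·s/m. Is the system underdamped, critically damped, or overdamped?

underdamped

c_c = 2√(k·m) = 1164 N·s/m; ζ = c/c_c = 586/1164 = 0.503.
Since ζ < 1 the system is underdamped.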